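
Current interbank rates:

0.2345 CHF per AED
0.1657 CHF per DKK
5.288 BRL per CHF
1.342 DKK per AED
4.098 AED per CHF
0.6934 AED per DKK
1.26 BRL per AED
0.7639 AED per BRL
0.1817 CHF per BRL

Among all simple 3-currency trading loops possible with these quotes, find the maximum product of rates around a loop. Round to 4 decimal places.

0.9473

CHF→BRL→AED→CHF: 5.288 × 0.7639 × 0.2345 = 0.94726
CHF→AED→BRL→CHF: 4.098 × 1.26 × 0.1817 = 0.93820
CHF→AED→DKK→CHF: 4.098 × 1.342 × 0.1657 = 0.91127
Maximum is CHF→BRL→AED→CHF at 0.9473; no arbitrage — every cycle loses value.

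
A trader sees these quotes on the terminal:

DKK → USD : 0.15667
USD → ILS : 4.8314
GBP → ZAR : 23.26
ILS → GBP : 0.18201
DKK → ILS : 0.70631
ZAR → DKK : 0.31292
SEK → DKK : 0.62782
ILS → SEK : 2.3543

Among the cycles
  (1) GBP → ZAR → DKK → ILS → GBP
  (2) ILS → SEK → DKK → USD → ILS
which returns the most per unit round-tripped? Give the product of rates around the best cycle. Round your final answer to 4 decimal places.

1.1188

(1) 23.26 × 0.31292 × 0.70631 × 0.18201 = 0.93569
(2) 2.3543 × 0.62782 × 0.15667 × 4.8314 = 1.11881
Highest is cycle (2) at 1.1188 (>1, arbitrage).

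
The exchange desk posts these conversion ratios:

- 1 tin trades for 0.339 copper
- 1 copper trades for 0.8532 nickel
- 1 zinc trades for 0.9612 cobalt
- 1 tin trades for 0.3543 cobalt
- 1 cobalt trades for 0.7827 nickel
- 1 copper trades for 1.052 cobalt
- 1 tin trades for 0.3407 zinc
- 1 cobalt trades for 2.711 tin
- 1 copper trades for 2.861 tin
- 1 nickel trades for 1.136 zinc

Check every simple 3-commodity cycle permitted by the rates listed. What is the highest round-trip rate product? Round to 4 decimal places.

0.9668

tin→copper→cobalt→tin: 0.339 × 1.052 × 2.711 = 0.96682
zinc→cobalt→tin→zinc: 0.9612 × 2.711 × 0.3407 = 0.88780
nickel→zinc→cobalt→nickel: 1.136 × 0.9612 × 0.7827 = 0.85465
Maximum is tin→copper→cobalt→tin at 0.9668; no arbitrage — every cycle loses value.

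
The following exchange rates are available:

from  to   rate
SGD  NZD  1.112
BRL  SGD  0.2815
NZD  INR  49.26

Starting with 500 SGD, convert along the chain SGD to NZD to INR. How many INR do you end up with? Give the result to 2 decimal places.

500 SGD × 1.112 = 556 NZD
556 NZD × 49.26 = 27388.56 INR

27388.56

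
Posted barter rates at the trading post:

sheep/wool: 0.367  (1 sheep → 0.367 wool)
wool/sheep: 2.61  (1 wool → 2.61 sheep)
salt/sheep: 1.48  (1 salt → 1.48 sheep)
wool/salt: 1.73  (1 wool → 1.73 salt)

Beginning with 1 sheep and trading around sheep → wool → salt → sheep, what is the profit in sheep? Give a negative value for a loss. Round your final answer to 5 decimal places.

1 sheep × 0.367 = 0.367 wool
0.367 wool × 1.73 = 0.63491 salt
0.63491 salt × 1.48 = 0.9396668 sheep
Net change: 0.9396668 − 1 = -0.0603332 sheep

-0.06033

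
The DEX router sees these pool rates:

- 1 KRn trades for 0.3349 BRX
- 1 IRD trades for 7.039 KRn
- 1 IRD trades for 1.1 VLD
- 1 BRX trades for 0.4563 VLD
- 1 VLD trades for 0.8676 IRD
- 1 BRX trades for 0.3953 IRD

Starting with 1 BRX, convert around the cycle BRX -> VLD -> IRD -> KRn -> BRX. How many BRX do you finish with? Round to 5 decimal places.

0.93325

1 BRX × 0.4563 = 0.4563 VLD
0.4563 VLD × 0.8676 = 0.39588588 IRD
0.39588588 IRD × 7.039 = 2.78664070932 KRn
2.78664070932 KRn × 0.3349 = 0.933245973551268 BRX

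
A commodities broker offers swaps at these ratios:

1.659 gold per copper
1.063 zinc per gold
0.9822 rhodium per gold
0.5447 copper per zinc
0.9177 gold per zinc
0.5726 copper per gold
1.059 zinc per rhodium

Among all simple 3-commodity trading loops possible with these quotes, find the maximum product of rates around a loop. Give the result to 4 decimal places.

0.9606

gold→zinc→copper→gold: 1.063 × 0.5447 × 1.659 = 0.96059
rhodium→zinc→gold→rhodium: 1.059 × 0.9177 × 0.9822 = 0.95455
Maximum is gold→zinc→copper→gold at 0.9606; no arbitrage — every cycle loses value.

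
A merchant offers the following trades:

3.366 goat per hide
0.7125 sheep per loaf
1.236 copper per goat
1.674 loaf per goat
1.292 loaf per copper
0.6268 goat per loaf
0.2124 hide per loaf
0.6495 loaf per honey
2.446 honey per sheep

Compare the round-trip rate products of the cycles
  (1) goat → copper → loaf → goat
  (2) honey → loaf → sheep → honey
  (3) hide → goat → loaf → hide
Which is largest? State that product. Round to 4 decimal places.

(1) 1.236 × 1.292 × 0.6268 = 1.00094
(2) 0.6495 × 0.7125 × 2.446 = 1.13193
(3) 3.366 × 1.674 × 0.2124 = 1.19681
Highest is cycle (3) at 1.1968 (>1, arbitrage).

1.1968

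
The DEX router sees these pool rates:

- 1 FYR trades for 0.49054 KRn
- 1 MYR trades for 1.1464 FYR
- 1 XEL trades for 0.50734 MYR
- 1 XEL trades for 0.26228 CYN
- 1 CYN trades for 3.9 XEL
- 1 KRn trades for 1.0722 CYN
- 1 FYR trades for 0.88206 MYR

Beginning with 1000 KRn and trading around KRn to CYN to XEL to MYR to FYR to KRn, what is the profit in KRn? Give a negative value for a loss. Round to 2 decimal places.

193.03

1000 KRn × 1.0722 = 1072.2 CYN
1072.2 CYN × 3.9 = 4181.58 XEL
4181.58 XEL × 0.50734 = 2121.4827972 MYR
2121.4827972 MYR × 1.1464 = 2432.06787871008 FYR
2432.06787871008 FYR × 0.49054 = 1193.0265772224426432 KRn
Net change: 1193.0265772224426432 − 1000 = 193.0265772224426432 KRn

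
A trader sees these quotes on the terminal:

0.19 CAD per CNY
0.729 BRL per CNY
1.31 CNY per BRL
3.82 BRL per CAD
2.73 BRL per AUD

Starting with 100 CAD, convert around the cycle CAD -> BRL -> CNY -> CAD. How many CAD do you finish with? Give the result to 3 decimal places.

100 CAD × 3.82 = 382 BRL
382 BRL × 1.31 = 500.42 CNY
500.42 CNY × 0.19 = 95.0798 CAD

95.080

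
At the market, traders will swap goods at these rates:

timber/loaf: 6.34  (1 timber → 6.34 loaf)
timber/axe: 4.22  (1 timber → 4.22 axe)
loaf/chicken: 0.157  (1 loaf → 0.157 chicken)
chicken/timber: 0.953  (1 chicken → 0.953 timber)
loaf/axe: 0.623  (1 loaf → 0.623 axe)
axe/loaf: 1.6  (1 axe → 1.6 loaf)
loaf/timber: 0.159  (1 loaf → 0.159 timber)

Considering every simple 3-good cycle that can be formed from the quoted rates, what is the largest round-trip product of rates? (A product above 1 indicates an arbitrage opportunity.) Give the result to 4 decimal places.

timber→axe→loaf→timber: 4.22 × 1.6 × 0.159 = 1.07357
timber→loaf→chicken→timber: 6.34 × 0.157 × 0.953 = 0.94860
Maximum is timber→axe→loaf→timber at 1.0736; arbitrage exists.

1.0736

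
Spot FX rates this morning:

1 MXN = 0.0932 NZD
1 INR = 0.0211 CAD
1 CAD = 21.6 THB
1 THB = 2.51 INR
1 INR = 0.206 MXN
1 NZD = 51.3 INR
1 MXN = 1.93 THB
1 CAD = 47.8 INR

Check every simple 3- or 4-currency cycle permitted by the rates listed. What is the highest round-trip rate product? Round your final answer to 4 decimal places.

CAD→THB→INR→CAD: 21.6 × 2.51 × 0.0211 = 1.14396
THB→INR→MXN→THB: 2.51 × 0.206 × 1.93 = 0.99793
INR→MXN→NZD→INR: 0.206 × 0.0932 × 51.3 = 0.98492
Maximum is CAD→THB→INR→CAD at 1.1440; arbitrage exists.

1.1440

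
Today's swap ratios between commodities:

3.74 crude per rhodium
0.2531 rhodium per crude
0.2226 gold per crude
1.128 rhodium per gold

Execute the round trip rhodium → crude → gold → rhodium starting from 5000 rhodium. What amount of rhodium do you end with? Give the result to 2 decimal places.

5000 rhodium × 3.74 = 18700 crude
18700 crude × 0.2226 = 4162.62 gold
4162.62 gold × 1.128 = 4695.43536 rhodium

4695.44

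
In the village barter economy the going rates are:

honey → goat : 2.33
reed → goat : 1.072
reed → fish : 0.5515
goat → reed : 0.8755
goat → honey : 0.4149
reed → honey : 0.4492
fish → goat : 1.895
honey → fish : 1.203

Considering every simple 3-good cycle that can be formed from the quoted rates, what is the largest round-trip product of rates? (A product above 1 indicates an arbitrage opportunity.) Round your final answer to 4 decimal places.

honey→fish→goat→honey: 1.203 × 1.895 × 0.4149 = 0.94584
reed→honey→goat→reed: 0.4492 × 2.33 × 0.8755 = 0.91633
reed→fish→goat→reed: 0.5515 × 1.895 × 0.8755 = 0.91498
Maximum is honey→fish→goat→honey at 0.9458; no arbitrage — every cycle loses value.

0.9458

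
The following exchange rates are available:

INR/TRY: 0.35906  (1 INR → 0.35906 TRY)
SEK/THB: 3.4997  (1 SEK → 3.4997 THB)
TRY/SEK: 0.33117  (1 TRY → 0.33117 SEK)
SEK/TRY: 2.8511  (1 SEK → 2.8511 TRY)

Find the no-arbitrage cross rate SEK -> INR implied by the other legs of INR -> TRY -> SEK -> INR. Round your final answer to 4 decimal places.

8.4097

Known legs of the cycle: 0.35906 × 0.33117 = 0.1189099002
For no arbitrage the full-cycle product must be 1, so the missing rate is 1 / 0.1189099002 ≈ 8.409729.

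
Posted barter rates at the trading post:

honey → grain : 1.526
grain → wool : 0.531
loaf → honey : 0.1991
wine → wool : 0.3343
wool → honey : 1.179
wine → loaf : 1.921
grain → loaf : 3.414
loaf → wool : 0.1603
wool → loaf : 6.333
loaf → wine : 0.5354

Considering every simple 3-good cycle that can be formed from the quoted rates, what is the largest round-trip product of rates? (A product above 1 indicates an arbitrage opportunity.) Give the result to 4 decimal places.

wool→loaf→wine→wool: 6.333 × 0.5354 × 0.3343 = 1.13351
grain→loaf→honey→grain: 3.414 × 0.1991 × 1.526 = 1.03726
grain→wool→honey→grain: 0.531 × 1.179 × 1.526 = 0.95535
Maximum is wool→loaf→wine→wool at 1.1335; arbitrage exists.

1.1335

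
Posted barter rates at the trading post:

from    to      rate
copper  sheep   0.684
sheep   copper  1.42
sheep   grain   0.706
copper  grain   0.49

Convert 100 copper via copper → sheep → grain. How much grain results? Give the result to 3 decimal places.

100 copper × 0.684 = 68.4 sheep
68.4 sheep × 0.706 = 48.2904 grain

48.290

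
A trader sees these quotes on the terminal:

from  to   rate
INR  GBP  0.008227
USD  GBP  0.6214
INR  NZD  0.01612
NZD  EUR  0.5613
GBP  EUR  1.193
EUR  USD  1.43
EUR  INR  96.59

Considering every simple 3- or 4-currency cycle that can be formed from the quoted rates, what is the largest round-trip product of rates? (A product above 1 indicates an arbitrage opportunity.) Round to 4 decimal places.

GBP→EUR→USD→GBP: 1.193 × 1.43 × 0.6214 = 1.06010
INR→GBP→EUR→INR: 0.008227 × 1.193 × 96.59 = 0.94801
NZD→EUR→INR→NZD: 0.5613 × 96.59 × 0.01612 = 0.87396
Maximum is GBP→EUR→USD→GBP at 1.0601; arbitrage exists.

1.0601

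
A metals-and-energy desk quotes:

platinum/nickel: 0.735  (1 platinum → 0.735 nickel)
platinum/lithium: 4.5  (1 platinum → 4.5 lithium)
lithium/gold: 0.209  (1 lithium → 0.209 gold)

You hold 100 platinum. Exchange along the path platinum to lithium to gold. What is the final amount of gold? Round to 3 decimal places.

94.050

100 platinum × 4.5 = 450 lithium
450 lithium × 0.209 = 94.05 gold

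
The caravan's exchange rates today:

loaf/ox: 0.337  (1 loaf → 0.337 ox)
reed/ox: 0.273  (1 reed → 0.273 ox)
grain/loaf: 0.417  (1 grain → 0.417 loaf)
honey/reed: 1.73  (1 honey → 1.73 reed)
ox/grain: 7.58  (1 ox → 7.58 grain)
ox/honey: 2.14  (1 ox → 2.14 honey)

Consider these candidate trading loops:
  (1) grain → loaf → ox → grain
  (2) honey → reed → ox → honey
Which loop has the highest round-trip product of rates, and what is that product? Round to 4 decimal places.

(1) 0.417 × 0.337 × 7.58 = 1.06521
(2) 1.73 × 0.273 × 2.14 = 1.01070
Highest is cycle (1) at 1.0652 (>1, arbitrage).

1.0652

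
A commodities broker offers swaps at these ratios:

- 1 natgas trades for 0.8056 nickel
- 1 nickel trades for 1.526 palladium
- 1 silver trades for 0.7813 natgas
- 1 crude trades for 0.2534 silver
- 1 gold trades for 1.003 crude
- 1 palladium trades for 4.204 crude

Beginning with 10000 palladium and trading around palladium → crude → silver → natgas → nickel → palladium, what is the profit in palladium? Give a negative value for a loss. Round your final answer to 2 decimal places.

232.01

10000 palladium × 4.204 = 42040 crude
42040 crude × 0.2534 = 10652.936 silver
10652.936 silver × 0.7813 = 8323.1388968 natgas
8323.1388968 natgas × 0.8056 = 6705.12069526208 nickel
6705.12069526208 nickel × 1.526 = 10232.01418096993408 palladium
Net change: 10232.01418096993408 − 10000 = 232.01418096993408 palladium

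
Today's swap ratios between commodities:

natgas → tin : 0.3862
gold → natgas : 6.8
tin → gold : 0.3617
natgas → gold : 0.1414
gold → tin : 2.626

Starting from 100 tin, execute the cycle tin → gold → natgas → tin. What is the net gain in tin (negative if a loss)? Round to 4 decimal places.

100 tin × 0.3617 = 36.17 gold
36.17 gold × 6.8 = 245.956 natgas
245.956 natgas × 0.3862 = 94.9882072 tin
Net change: 94.9882072 − 100 = -5.0117928 tin

-5.0118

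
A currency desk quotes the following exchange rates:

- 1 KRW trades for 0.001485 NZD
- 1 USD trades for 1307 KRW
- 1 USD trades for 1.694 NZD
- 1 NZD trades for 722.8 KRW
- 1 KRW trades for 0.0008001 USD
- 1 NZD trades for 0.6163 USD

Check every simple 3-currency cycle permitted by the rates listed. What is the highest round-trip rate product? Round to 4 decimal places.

1.1962

NZD→USD→KRW→NZD: 0.6163 × 1307 × 0.001485 = 1.19617
NZD→KRW→USD→NZD: 722.8 × 0.0008001 × 1.694 = 0.97966
Maximum is NZD→USD→KRW→NZD at 1.1962; arbitrage exists.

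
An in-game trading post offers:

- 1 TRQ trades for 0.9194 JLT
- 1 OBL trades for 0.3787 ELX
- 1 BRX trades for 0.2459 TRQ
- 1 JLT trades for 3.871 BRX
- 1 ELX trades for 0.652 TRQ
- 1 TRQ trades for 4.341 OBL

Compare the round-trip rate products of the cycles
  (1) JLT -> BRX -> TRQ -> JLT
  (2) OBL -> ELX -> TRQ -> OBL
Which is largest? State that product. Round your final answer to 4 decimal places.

(1) 3.871 × 0.2459 × 0.9194 = 0.87516
(2) 0.3787 × 0.652 × 4.341 = 1.07185
Highest is cycle (2) at 1.0718 (>1, arbitrage).

1.0718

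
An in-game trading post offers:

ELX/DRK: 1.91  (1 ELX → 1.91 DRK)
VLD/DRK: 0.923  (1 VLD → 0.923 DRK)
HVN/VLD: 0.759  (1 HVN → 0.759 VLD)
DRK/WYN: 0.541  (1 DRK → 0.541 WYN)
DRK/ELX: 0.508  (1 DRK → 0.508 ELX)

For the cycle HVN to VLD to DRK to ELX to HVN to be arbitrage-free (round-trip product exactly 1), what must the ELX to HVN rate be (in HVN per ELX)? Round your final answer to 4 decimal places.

2.8099

Known legs of the cycle: 0.759 × 0.923 × 0.508 = 0.355882956
For no arbitrage the full-cycle product must be 1, so the missing rate is 1 / 0.355882956 ≈ 2.809913.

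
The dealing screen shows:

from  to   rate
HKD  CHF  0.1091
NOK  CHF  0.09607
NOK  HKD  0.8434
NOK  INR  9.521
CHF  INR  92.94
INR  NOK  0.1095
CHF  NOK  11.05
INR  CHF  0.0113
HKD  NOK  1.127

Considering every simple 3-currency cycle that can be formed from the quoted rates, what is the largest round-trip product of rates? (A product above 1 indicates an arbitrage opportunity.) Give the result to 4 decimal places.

1.1888

NOK→INR→CHF→NOK: 9.521 × 0.0113 × 11.05 = 1.18884
NOK→HKD→CHF→NOK: 0.8434 × 0.1091 × 11.05 = 1.01677
NOK→CHF→INR→NOK: 0.09607 × 92.94 × 0.1095 = 0.97770
Maximum is NOK→INR→CHF→NOK at 1.1888; arbitrage exists.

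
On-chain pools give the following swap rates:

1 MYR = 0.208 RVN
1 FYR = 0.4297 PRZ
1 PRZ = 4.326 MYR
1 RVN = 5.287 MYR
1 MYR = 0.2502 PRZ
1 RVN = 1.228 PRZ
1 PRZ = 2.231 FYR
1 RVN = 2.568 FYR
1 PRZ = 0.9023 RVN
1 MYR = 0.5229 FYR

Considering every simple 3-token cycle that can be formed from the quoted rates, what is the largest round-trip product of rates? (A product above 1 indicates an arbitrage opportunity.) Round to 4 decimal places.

MYR→PRZ→RVN→MYR: 0.2502 × 0.9023 × 5.287 = 1.19357
MYR→RVN→PRZ→MYR: 0.208 × 1.228 × 4.326 = 1.10496
FYR→PRZ→RVN→FYR: 0.4297 × 0.9023 × 2.568 = 0.99566
MYR→FYR→PRZ→MYR: 0.5229 × 0.4297 × 4.326 = 0.97201
Maximum is MYR→PRZ→RVN→MYR at 1.1936; arbitrage exists.

1.1936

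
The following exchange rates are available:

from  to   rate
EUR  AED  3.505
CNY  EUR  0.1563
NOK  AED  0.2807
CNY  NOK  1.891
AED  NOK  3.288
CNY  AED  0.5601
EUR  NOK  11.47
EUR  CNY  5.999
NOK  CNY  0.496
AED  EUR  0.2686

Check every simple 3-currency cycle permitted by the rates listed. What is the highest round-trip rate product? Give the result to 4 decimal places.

0.9134

AED→NOK→CNY→AED: 3.288 × 0.496 × 0.5601 = 0.91344
AED→EUR→CNY→AED: 0.2686 × 5.999 × 0.5601 = 0.90251
NOK→CNY→EUR→NOK: 0.496 × 0.1563 × 11.47 = 0.88921
AED→EUR→NOK→AED: 0.2686 × 11.47 × 0.2807 = 0.86479
Maximum is AED→NOK→CNY→AED at 0.9134; no arbitrage — every cycle loses value.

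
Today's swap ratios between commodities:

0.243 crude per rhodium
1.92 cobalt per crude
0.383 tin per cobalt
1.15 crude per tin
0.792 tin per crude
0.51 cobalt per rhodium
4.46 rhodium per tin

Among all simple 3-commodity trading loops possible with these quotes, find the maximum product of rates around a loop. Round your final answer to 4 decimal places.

cobalt→tin→rhodium→cobalt: 0.383 × 4.46 × 0.51 = 0.87117
tin→rhodium→crude→tin: 4.46 × 0.243 × 0.792 = 0.85835
cobalt→tin→crude→cobalt: 0.383 × 1.15 × 1.92 = 0.84566
Maximum is cobalt→tin→rhodium→cobalt at 0.8712; no arbitrage — every cycle loses value.

0.8712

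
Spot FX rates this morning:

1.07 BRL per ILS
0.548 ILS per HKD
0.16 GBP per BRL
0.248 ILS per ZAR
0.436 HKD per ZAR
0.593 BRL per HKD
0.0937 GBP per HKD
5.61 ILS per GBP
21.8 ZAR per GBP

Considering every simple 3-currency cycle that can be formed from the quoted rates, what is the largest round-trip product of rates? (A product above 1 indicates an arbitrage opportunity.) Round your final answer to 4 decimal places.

GBP→ILS→BRL→GBP: 5.61 × 1.07 × 0.16 = 0.96043
ZAR→HKD→GBP→ZAR: 0.436 × 0.0937 × 21.8 = 0.89060
Maximum is GBP→ILS→BRL→GBP at 0.9604; no arbitrage — every cycle loses value.

0.9604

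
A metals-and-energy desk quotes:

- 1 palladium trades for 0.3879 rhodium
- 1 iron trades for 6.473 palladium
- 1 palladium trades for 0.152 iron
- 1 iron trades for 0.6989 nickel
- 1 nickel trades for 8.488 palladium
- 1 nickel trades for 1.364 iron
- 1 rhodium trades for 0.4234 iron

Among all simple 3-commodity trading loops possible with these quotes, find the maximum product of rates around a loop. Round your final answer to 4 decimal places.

1.0631

iron→palladium→rhodium→iron: 6.473 × 0.3879 × 0.4234 = 1.06311
iron→nickel→palladium→iron: 0.6989 × 8.488 × 0.152 = 0.90170
Maximum is iron→palladium→rhodium→iron at 1.0631; arbitrage exists.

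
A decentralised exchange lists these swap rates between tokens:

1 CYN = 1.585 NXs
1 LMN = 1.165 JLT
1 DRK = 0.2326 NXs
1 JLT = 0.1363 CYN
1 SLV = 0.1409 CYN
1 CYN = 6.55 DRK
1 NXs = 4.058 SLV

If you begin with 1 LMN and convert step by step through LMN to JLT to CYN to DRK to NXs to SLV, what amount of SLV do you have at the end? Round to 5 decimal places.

0.98171

1 LMN × 1.165 = 1.165 JLT
1.165 JLT × 0.1363 = 0.1587895 CYN
0.1587895 CYN × 6.55 = 1.040071225 DRK
1.040071225 DRK × 0.2326 = 0.241920566935 NXs
0.241920566935 NXs × 4.058 = 0.98171366062223 SLV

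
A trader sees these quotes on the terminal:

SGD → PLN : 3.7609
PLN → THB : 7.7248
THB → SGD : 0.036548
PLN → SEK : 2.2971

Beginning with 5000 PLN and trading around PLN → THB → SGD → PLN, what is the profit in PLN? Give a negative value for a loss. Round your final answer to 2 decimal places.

5000 PLN × 7.7248 = 38624 THB
38624 THB × 0.036548 = 1411.629952 SGD
1411.629952 SGD × 3.7609 = 5308.9990864768 PLN
Net change: 5308.9990864768 − 5000 = 308.9990864768 PLN

309.00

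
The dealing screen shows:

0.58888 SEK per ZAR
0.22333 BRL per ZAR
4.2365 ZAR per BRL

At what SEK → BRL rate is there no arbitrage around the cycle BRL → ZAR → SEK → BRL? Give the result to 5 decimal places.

Known legs of the cycle: 4.2365 × 0.58888 = 2.49479012
For no arbitrage the full-cycle product must be 1, so the missing rate is 1 / 2.49479012 ≈ 0.4008353.

0.40084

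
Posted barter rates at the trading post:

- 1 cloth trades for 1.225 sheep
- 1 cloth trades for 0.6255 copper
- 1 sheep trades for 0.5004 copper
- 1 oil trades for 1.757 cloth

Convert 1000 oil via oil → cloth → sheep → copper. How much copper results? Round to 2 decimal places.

1077.02

1000 oil × 1.757 = 1757 cloth
1757 cloth × 1.225 = 2152.325 sheep
2152.325 sheep × 0.5004 = 1077.02343 copper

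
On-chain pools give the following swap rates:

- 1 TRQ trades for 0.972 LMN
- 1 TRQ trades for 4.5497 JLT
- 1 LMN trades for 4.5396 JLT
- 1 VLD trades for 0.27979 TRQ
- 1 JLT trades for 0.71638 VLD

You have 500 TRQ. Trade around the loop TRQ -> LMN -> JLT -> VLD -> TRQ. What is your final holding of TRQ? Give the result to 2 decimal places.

500 TRQ × 0.972 = 486 LMN
486 LMN × 4.5396 = 2206.2456 JLT
2206.2456 JLT × 0.71638 = 1580.510222928 VLD
1580.510222928 VLD × 0.27979 = 442.21095527302512 TRQ

442.21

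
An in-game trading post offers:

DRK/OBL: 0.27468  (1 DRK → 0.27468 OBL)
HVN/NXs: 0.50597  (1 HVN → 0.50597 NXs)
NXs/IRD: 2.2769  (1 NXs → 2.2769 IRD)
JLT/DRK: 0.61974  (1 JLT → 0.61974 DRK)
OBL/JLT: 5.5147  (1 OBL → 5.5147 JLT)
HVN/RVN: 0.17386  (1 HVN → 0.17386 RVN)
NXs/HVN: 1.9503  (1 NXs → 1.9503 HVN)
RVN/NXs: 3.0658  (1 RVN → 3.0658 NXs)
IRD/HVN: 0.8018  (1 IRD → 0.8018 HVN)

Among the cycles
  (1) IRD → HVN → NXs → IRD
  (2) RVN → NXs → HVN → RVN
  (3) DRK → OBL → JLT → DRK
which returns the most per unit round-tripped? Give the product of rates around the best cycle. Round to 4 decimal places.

1.0395

(1) 0.8018 × 0.50597 × 2.2769 = 0.92371
(2) 3.0658 × 1.9503 × 0.17386 = 1.03955
(3) 0.27468 × 5.5147 × 0.61974 = 0.93877
Highest is cycle (2) at 1.0395 (>1, arbitrage).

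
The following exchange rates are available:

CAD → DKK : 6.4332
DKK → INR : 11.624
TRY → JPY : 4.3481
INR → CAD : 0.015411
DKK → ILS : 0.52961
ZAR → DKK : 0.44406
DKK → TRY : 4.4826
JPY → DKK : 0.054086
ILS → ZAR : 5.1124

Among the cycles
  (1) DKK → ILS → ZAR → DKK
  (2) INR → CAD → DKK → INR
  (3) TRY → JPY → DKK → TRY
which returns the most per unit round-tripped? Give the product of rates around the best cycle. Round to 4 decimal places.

1.2023

(1) 0.52961 × 5.1124 × 0.44406 = 1.20233
(2) 0.015411 × 6.4332 × 11.624 = 1.15243
(3) 4.3481 × 0.054086 × 4.4826 = 1.05418
Highest is cycle (1) at 1.2023 (>1, arbitrage).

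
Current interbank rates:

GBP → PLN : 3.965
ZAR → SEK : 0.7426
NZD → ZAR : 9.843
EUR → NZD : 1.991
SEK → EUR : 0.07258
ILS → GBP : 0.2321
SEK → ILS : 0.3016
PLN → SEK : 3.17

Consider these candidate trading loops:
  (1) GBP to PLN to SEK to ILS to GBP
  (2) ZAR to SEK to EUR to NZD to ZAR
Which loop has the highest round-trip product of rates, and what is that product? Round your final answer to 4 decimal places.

1.0563

(1) 3.965 × 3.17 × 0.3016 × 0.2321 = 0.87985
(2) 0.7426 × 0.07258 × 1.991 × 9.843 = 1.05626
Highest is cycle (2) at 1.0563 (>1, arbitrage).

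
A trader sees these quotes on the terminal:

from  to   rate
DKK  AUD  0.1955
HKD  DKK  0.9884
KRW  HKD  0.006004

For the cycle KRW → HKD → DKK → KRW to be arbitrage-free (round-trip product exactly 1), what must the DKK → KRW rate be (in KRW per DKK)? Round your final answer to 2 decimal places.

Known legs of the cycle: 0.006004 × 0.9884 = 0.0059343536
For no arbitrage the full-cycle product must be 1, so the missing rate is 1 / 0.0059343536 ≈ 168.5103.

168.51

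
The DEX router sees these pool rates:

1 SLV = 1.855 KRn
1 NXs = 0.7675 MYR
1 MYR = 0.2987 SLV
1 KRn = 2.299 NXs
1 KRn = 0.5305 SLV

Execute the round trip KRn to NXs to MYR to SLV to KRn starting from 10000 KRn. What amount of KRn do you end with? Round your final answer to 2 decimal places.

9776.79

10000 KRn × 2.299 = 22990 NXs
22990 NXs × 0.7675 = 17644.825 MYR
17644.825 MYR × 0.2987 = 5270.5092275 SLV
5270.5092275 SLV × 1.855 = 9776.7946170125 KRn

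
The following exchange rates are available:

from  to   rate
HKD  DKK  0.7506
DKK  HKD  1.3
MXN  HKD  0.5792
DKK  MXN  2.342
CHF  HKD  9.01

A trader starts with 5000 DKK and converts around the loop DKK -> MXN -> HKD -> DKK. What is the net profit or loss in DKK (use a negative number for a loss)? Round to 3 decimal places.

5000 DKK × 2.342 = 11710 MXN
11710 MXN × 0.5792 = 6782.432 HKD
6782.432 HKD × 0.7506 = 5090.8934592 DKK
Net change: 5090.8934592 − 5000 = 90.8934592 DKK

90.893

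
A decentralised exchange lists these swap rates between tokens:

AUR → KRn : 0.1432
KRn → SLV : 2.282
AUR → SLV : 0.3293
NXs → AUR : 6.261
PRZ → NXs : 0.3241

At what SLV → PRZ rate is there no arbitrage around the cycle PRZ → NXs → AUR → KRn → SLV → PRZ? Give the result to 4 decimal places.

Known legs of the cycle: 0.3241 × 6.261 × 0.1432 × 2.282 = 0.66310361093424
For no arbitrage the full-cycle product must be 1, so the missing rate is 1 / 0.66310361093424 ≈ 1.508060.

1.5081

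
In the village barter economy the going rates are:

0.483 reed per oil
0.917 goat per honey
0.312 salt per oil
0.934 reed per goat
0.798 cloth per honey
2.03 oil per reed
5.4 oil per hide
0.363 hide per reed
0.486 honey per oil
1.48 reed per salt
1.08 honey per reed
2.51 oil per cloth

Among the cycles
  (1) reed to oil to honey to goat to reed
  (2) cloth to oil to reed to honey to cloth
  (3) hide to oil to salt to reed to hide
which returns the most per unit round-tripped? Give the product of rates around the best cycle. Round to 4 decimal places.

(1) 2.03 × 0.486 × 0.917 × 0.934 = 0.84498
(2) 2.51 × 0.483 × 1.08 × 0.798 = 1.04483
(3) 5.4 × 0.312 × 1.48 × 0.363 = 0.90514
Highest is cycle (2) at 1.0448 (>1, arbitrage).

1.0448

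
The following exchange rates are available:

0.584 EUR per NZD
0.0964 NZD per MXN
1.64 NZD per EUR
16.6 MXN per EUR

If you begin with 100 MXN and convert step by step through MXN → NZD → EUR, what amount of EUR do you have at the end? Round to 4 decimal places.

5.6298

100 MXN × 0.0964 = 9.64 NZD
9.64 NZD × 0.584 = 5.62976 EUR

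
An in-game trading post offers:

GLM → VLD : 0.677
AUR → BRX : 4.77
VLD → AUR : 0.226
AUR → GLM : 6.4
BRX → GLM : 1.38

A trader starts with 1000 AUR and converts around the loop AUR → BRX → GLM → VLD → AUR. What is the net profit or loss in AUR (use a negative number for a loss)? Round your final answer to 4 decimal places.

7.1510

1000 AUR × 4.77 = 4770 BRX
4770 BRX × 1.38 = 6582.6 GLM
6582.6 GLM × 0.677 = 4456.4202 VLD
4456.4202 VLD × 0.226 = 1007.1509652 AUR
Net change: 1007.1509652 − 1000 = 7.1509652 AUR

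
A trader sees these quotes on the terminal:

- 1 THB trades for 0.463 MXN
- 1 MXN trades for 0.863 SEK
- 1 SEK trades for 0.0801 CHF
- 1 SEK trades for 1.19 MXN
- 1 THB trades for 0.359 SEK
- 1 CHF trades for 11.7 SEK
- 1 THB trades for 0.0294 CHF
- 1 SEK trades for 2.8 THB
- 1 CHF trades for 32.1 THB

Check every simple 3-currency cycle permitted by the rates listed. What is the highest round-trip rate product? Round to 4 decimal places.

1.1188

SEK→THB→MXN→SEK: 2.8 × 0.463 × 0.863 = 1.11879
SEK→THB→CHF→SEK: 2.8 × 0.0294 × 11.7 = 0.96314
SEK→CHF→THB→SEK: 0.0801 × 32.1 × 0.359 = 0.92306
Maximum is SEK→THB→MXN→SEK at 1.1188; arbitrage exists.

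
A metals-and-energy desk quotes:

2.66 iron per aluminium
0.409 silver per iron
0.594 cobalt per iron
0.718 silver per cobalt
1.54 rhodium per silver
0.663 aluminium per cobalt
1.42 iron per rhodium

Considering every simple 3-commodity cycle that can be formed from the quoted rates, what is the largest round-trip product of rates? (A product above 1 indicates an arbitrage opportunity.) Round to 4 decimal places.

cobalt→aluminium→iron→cobalt: 0.663 × 2.66 × 0.594 = 1.04757
silver→rhodium→iron→silver: 1.54 × 1.42 × 0.409 = 0.89440
Maximum is cobalt→aluminium→iron→cobalt at 1.0476; arbitrage exists.

1.0476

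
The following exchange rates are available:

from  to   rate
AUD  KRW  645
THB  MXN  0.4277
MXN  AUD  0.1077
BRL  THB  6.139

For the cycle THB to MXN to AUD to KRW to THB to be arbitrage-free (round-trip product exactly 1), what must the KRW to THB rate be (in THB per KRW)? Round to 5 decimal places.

0.03366

Known legs of the cycle: 0.4277 × 0.1077 × 645 = 29.71082205
For no arbitrage the full-cycle product must be 1, so the missing rate is 1 / 29.71082205 ≈ 0.0336578.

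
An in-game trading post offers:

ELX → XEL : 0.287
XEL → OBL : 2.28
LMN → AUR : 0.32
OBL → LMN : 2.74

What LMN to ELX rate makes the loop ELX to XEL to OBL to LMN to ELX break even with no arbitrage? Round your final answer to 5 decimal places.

0.55774

Known legs of the cycle: 0.287 × 2.28 × 2.74 = 1.7929464
For no arbitrage the full-cycle product must be 1, so the missing rate is 1 / 1.7929464 ≈ 0.5577412.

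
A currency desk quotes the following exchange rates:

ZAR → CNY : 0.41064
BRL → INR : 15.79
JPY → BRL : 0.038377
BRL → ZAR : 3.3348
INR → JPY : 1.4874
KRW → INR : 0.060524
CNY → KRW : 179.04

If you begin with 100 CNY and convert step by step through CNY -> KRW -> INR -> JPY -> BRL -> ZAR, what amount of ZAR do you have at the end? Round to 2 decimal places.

100 CNY × 179.04 = 17904 KRW
17904 KRW × 0.060524 = 1083.621696 INR
1083.621696 INR × 1.4874 = 1611.7789106304 JPY
1611.7789106304 JPY × 0.038377 = 61.8552392532628608 BRL
61.8552392532628608 BRL × 3.3348 = 206.27485186178098819584 ZAR

206.27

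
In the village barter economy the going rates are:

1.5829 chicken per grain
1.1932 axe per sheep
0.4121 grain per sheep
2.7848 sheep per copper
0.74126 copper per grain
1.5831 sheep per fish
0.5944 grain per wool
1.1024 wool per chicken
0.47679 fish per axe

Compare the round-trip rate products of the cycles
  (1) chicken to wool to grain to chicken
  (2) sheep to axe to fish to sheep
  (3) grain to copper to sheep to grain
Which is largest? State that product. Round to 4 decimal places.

(1) 1.1024 × 0.5944 × 1.5829 = 1.03722
(2) 1.1932 × 0.47679 × 1.5831 = 0.90063
(3) 0.74126 × 2.7848 × 0.4121 = 0.85068
Highest is cycle (1) at 1.0372 (>1, arbitrage).

1.0372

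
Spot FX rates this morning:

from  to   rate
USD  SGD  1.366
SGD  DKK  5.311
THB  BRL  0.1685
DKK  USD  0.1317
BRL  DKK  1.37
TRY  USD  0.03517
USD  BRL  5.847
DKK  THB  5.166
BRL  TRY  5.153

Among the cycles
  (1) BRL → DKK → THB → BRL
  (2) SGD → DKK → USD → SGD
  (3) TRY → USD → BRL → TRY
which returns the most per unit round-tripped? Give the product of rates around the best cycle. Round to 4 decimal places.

1.1925

(1) 1.37 × 5.166 × 0.1685 = 1.19255
(2) 5.311 × 0.1317 × 1.366 = 0.95546
(3) 0.03517 × 5.847 × 5.153 = 1.05966
Highest is cycle (1) at 1.1925 (>1, arbitrage).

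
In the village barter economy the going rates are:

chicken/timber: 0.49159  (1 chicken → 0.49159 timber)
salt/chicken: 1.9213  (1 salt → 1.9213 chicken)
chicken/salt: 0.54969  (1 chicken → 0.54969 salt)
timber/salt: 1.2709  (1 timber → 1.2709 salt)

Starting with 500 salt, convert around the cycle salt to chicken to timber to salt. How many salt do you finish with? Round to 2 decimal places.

600.18

500 salt × 1.9213 = 960.65 chicken
960.65 chicken × 0.49159 = 472.2459335 timber
472.2459335 timber × 1.2709 = 600.17735688515 salt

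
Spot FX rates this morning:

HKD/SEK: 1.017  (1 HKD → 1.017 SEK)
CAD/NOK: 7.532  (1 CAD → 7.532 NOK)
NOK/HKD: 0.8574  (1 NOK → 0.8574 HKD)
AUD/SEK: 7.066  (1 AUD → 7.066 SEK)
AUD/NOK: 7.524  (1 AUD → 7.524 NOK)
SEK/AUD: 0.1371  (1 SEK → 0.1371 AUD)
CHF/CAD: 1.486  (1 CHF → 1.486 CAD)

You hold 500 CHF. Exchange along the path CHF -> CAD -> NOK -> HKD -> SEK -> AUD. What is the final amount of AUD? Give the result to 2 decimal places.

669.02

500 CHF × 1.486 = 743 CAD
743 CAD × 7.532 = 5596.276 NOK
5596.276 NOK × 0.8574 = 4798.2470424 HKD
4798.2470424 HKD × 1.017 = 4879.8172421208 SEK
4879.8172421208 SEK × 0.1371 = 669.02294389476168 AUD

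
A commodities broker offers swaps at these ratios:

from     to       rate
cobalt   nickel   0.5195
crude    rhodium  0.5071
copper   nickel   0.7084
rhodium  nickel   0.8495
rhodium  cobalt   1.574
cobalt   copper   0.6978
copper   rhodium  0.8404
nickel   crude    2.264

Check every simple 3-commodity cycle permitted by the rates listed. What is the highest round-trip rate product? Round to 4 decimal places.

0.9753

nickel→crude→rhodium→nickel: 2.264 × 0.5071 × 0.8495 = 0.97529
copper→rhodium→cobalt→copper: 0.8404 × 1.574 × 0.6978 = 0.92304
Maximum is nickel→crude→rhodium→nickel at 0.9753; no arbitrage — every cycle loses value.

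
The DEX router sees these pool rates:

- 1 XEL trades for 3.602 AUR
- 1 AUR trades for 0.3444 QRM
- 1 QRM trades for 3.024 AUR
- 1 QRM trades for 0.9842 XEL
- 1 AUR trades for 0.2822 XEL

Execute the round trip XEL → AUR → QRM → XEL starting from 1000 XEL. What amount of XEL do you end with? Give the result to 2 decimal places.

1220.93

1000 XEL × 3.602 = 3602 AUR
3602 AUR × 0.3444 = 1240.5288 QRM
1240.5288 QRM × 0.9842 = 1220.92844496 XEL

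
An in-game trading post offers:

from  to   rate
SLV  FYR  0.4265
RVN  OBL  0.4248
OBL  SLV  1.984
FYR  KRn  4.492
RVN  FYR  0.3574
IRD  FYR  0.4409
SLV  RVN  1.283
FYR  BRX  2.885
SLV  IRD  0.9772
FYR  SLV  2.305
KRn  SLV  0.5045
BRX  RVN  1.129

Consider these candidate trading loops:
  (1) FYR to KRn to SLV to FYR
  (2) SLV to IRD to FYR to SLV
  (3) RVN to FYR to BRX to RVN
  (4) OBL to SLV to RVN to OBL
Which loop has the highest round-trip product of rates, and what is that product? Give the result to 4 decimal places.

1.1641

(1) 4.492 × 0.5045 × 0.4265 = 0.96654
(2) 0.9772 × 0.4409 × 2.305 = 0.99310
(3) 0.3574 × 2.885 × 1.129 = 1.16411
(4) 1.984 × 1.283 × 0.4248 = 1.08132
Highest is cycle (3) at 1.1641 (>1, arbitrage).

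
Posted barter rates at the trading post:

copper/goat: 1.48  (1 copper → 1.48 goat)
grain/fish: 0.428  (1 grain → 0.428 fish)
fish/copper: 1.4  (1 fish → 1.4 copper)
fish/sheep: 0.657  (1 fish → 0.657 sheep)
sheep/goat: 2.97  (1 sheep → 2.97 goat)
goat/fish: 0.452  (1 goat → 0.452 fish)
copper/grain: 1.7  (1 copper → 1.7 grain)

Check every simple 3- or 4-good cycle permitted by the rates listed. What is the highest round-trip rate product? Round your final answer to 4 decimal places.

grain→fish→copper→grain: 0.428 × 1.4 × 1.7 = 1.01864
fish→copper→goat→fish: 1.4 × 1.48 × 0.452 = 0.93654
fish→sheep→goat→fish: 0.657 × 2.97 × 0.452 = 0.88198
Maximum is grain→fish→copper→grain at 1.0186; arbitrage exists.

1.0186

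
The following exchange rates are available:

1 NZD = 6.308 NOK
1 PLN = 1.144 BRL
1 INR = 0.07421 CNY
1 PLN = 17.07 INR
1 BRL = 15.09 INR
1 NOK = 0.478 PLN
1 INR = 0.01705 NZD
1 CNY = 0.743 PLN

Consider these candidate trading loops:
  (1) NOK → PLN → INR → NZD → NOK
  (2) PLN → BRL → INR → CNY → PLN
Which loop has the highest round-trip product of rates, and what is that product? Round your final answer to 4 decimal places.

(1) 0.478 × 17.07 × 0.01705 × 6.308 = 0.87756
(2) 1.144 × 15.09 × 0.07421 × 0.743 = 0.95185
Highest is cycle (2) at 0.9518 (≤1, no arbitrage).

0.9518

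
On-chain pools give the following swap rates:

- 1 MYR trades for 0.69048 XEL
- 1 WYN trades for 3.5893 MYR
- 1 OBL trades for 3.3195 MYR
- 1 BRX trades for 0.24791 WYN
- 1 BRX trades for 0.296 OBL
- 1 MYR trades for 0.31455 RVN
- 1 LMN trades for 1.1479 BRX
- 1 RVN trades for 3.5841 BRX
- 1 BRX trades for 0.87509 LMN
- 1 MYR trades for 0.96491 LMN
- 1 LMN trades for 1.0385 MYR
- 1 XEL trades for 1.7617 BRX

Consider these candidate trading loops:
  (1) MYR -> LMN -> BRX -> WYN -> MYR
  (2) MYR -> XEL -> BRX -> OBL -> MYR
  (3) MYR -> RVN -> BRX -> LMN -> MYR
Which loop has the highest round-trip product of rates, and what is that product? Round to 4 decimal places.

(1) 0.96491 × 1.1479 × 0.24791 × 3.5893 = 0.98559
(2) 0.69048 × 1.7617 × 0.296 × 3.3195 = 1.19522
(3) 0.31455 × 3.5841 × 0.87509 × 1.0385 = 1.02454
Highest is cycle (2) at 1.1952 (>1, arbitrage).

1.1952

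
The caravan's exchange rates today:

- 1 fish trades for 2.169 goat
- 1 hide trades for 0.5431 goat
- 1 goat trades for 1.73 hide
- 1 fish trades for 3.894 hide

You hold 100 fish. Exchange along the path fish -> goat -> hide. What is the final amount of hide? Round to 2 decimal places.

100 fish × 2.169 = 216.9 goat
216.9 goat × 1.73 = 375.237 hide

375.24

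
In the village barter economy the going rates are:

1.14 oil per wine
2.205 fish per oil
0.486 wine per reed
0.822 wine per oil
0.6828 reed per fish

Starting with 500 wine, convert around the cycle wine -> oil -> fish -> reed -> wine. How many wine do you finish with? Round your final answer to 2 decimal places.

500 wine × 1.14 = 570 oil
570 oil × 2.205 = 1256.85 fish
1256.85 fish × 0.6828 = 858.17718 reed
858.17718 reed × 0.486 = 417.07410948 wine

417.07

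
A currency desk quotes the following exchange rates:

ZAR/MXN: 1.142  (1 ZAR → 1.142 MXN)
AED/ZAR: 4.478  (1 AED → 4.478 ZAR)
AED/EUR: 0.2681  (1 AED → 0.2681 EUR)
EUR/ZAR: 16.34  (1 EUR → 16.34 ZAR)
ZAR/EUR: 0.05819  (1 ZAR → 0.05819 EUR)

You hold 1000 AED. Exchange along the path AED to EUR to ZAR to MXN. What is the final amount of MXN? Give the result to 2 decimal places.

5002.82

1000 AED × 0.2681 = 268.1 EUR
268.1 EUR × 16.34 = 4380.754 ZAR
4380.754 ZAR × 1.142 = 5002.821068 MXN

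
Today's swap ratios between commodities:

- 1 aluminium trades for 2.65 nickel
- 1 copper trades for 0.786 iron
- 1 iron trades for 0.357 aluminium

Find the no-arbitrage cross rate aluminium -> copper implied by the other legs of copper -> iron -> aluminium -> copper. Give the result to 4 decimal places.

3.5638

Known legs of the cycle: 0.786 × 0.357 = 0.280602
For no arbitrage the full-cycle product must be 1, so the missing rate is 1 / 0.280602 ≈ 3.563766.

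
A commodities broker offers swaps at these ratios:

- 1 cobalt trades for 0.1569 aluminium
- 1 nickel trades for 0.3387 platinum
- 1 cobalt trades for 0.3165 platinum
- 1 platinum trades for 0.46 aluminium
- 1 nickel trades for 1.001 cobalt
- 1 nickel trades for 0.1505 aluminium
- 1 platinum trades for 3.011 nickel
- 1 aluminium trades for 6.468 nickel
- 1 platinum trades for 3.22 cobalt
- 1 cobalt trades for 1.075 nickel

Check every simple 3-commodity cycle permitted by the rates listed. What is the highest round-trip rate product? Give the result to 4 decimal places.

1.1724

nickel→platinum→cobalt→nickel: 0.3387 × 3.22 × 1.075 = 1.17241
nickel→cobalt→aluminium→nickel: 1.001 × 0.1569 × 6.468 = 1.01584
nickel→platinum→aluminium→nickel: 0.3387 × 0.46 × 6.468 = 1.00773
nickel→cobalt→platinum→nickel: 1.001 × 0.3165 × 3.011 = 0.95393
Maximum is nickel→platinum→cobalt→nickel at 1.1724; arbitrage exists.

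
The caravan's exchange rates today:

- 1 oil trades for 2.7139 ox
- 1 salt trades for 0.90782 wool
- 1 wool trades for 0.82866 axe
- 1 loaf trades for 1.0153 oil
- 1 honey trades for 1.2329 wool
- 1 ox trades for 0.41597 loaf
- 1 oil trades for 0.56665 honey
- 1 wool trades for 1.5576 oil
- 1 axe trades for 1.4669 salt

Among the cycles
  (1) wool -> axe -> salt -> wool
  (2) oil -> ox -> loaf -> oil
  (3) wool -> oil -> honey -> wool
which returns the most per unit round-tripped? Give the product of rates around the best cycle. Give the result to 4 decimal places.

(1) 0.82866 × 1.4669 × 0.90782 = 1.10351
(2) 2.7139 × 0.41597 × 1.0153 = 1.14617
(3) 1.5576 × 0.56665 × 1.2329 = 1.08817
Highest is cycle (2) at 1.1462 (>1, arbitrage).

1.1462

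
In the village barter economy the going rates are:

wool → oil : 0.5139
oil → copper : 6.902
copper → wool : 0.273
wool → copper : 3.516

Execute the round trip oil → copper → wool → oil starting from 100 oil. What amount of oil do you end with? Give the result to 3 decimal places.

96.831

100 oil × 6.902 = 690.2 copper
690.2 copper × 0.273 = 188.4246 wool
188.4246 wool × 0.5139 = 96.83140194 oil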